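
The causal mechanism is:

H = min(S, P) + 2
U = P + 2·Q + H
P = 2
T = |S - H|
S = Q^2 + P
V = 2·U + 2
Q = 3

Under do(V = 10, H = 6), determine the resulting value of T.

Under do(V = 10, H = 6), each intervened variable's structural equation is replaced by its fixed value.
S = Q^2 + P  [with Q=3, P=2]  = 11
T = |S - H|  [with S=11, H=6]  = 5

5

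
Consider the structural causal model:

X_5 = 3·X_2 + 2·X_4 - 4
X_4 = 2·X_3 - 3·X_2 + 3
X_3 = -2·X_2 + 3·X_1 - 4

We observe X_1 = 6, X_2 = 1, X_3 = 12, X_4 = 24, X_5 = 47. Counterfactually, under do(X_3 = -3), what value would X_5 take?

do(X_3=-3) replaces the equation X_3 = -2·X_2 + 3·X_1 - 4 with the constant X_3 = -3.
X_4 = 2·X_3 - 3·X_2 + 3  [with X_3=-3, X_2=1]  = -6
X_5 = 3·X_2 + 2·X_4 - 4  [with X_2=1, X_4=-6]  = -13

-13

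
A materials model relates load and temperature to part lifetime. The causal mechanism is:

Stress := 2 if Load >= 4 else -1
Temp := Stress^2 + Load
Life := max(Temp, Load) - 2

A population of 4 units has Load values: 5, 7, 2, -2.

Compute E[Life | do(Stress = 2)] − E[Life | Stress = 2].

Every unit gets Stress=2 under the intervention. Life values become 7, 9, 4, 0; E[Life|do(Stress=2)] = 5.
Observing Stress=2 restricts to units where Stress's equation naturally yields 2: Load ∈ {5, 7}. In that subpopulation Life = 7, 9, mean 8.
Difference = 5 − 8 = -3.

-3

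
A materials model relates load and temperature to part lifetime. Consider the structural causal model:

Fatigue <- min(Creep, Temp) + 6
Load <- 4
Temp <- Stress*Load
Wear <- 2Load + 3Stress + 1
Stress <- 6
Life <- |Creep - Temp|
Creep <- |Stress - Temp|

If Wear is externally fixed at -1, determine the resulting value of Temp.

do(Wear=-1) replaces the equation Wear <- 2Load + 3Stress + 1 with the constant Wear = -1.
Temp is not downstream of the intervention, so its value is determined by the original equations.
Temp = Stress*Load  [with Stress=6, Load=4]  = 24

24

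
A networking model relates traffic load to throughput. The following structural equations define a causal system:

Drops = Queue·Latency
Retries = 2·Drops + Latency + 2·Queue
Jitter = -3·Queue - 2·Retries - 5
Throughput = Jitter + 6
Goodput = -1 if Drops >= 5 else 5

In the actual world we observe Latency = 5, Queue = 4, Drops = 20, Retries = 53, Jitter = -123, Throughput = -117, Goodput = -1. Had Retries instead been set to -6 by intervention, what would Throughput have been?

1

Under do(Retries=-6), the mechanism Retries = 2·Drops + Latency + 2·Queue is discarded; Retries is fixed at -6.
Jitter = -3·Queue - 2·Retries - 5  [with Queue=4, Retries=-6]  = -5
Throughput = Jitter + 6  [with Jitter=-5]  = 1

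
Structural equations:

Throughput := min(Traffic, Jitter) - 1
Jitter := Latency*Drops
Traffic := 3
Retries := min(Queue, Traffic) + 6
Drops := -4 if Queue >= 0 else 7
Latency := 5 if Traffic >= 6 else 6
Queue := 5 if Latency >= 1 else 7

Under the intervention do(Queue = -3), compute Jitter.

42

The intervention breaks the incoming arrows to Queue: Queue := 5 if Latency >= 1 else 7 no longer applies, and Queue = -3.
Latency = 5 if Traffic >= 6 else 6  [with Traffic=3]  = 6
Drops = -4 if Queue >= 0 else 7  [with Queue=-3]  = 7
Jitter = Latency*Drops  [with Latency=6, Drops=7]  = 42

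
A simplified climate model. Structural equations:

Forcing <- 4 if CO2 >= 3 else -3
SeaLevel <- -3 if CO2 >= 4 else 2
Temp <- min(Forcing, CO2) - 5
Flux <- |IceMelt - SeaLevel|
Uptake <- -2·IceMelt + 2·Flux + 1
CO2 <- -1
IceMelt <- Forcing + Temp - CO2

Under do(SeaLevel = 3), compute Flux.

The intervention breaks the incoming arrows to SeaLevel: SeaLevel <- -3 if CO2 >= 4 else 2 no longer applies, and SeaLevel = 3.
Forcing = 4 if CO2 >= 3 else -3  [with CO2=-1]  = -3
Temp = min(Forcing, CO2) - 5  [with Forcing=-3, CO2=-1]  = -8
IceMelt = Forcing + Temp - CO2  [with Forcing=-3, Temp=-8, CO2=-1]  = -10
Flux = |IceMelt - SeaLevel|  [with IceMelt=-10, SeaLevel=3]  = 13

13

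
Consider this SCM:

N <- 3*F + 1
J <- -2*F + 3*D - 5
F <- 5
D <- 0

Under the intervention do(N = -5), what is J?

-15

Under do(N=-5), the mechanism N <- 3*F + 1 is discarded; N is fixed at -5.
Since J is not a descendant of the intervened variable, it is unaffected.
J = -2*F + 3*D - 5  [with F=5, D=0]  = -15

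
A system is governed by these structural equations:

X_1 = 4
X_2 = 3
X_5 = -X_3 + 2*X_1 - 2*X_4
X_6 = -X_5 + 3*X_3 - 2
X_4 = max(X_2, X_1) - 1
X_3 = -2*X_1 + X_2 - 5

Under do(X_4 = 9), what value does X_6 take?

Under do(X_4=9), the mechanism X_4 = max(X_2, X_1) - 1 is discarded; X_4 is fixed at 9.
X_3 = -2*X_1 + X_2 - 5  [with X_1=4, X_2=3]  = -10
X_5 = -X_3 + 2*X_1 - 2*X_4  [with X_3=-10, X_1=4, X_4=9]  = 0
X_6 = -X_5 + 3*X_3 - 2  [with X_5=0, X_3=-10]  = -32

-32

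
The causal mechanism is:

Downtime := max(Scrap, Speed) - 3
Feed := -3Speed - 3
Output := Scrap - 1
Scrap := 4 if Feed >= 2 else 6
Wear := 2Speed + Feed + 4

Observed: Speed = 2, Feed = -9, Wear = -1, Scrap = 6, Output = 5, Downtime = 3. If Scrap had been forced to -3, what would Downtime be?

Under do(Scrap=-3), the mechanism Scrap := 4 if Feed >= 2 else 6 is discarded; Scrap is fixed at -3.
Downtime = max(Scrap, Speed) - 3  [with Scrap=-3, Speed=2]  = -1

-1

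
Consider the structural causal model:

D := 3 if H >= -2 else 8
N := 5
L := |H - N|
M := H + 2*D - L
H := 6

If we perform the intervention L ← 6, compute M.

do(L=6) replaces the equation L := |H - N| with the constant L = 6.
D = 3 if H >= -2 else 8  [with H=6]  = 3
M = H + 2*D - L  [with H=6, D=3, L=6]  = 6

6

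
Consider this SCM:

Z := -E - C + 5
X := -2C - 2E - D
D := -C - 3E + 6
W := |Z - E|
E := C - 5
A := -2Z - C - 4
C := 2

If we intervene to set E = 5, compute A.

Under do(E=5), the mechanism E := C - 5 is discarded; E is fixed at 5.
Z = -E - C + 5  [with E=5, C=2]  = -2
A = -2Z - C - 4  [with Z=-2, C=2]  = -2

-2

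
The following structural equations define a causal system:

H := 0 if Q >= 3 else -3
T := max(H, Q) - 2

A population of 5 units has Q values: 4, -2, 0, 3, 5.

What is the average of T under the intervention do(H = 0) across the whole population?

0.4

do(H=0) breaks H's dependence on Q. With H=0 fixed, T across the units is 2, -2, -2, 1, 3, mean 0.4.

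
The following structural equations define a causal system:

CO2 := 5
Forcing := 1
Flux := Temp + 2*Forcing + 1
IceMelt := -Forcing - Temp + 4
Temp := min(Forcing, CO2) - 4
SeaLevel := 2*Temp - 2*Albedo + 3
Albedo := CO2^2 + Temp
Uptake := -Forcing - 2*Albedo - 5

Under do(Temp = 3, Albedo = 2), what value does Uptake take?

-10

The joint intervention fixes Temp = 3, Albedo = 2, removing each variable's own equation.
Uptake = -Forcing - 2*Albedo - 5  [with Forcing=1, Albedo=2]  = -10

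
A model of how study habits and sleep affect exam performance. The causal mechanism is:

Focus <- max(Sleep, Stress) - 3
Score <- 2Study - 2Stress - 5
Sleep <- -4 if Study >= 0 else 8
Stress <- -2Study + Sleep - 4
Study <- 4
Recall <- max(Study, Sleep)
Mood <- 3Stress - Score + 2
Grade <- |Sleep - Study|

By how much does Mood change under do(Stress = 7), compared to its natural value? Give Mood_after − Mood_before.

115

The intervention breaks the incoming arrows to Stress: Stress <- -2Study + Sleep - 4 no longer applies, and Stress = 7.
Score = 2Study - 2Stress - 5  [with Study=4, Stress=7]  = -11
Mood = 3Stress - Score + 2  [with Stress=7, Score=-11]  = 34
Without intervention: Sleep = -4 if Study >= 0 else 8  [with Study=4]  = -4; Stress = -2Study + Sleep - 4  [with Study=4, Sleep=-4]  = -16; Score = 2Study - 2Stress - 5  [with Study=4, Stress=-16]  = 35; Mood = 3Stress - Score + 2  [with Stress=-16, Score=35]  = -81.
Change = 34 − (-81) = 115.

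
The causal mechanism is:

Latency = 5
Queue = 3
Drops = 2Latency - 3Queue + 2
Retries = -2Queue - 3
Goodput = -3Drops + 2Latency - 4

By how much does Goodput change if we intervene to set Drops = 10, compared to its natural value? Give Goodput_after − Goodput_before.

do(Drops=10) replaces the equation Drops = 2Latency - 3Queue + 2 with the constant Drops = 10.
Goodput = -3Drops + 2Latency - 4  [with Drops=10, Latency=5]  = -24
Without intervention: Drops = 2Latency - 3Queue + 2  [with Latency=5, Queue=3]  = 3; Goodput = -3Drops + 2Latency - 4  [with Drops=3, Latency=5]  = -3.
Change = -24 − (-3) = -21.

-21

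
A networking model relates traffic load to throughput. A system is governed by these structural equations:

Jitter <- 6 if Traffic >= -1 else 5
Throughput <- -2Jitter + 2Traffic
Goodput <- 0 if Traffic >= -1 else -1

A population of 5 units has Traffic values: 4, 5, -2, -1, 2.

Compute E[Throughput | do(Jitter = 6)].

-8.8

do(Jitter=6) breaks Jitter's dependence on Traffic. With Jitter=6 fixed, Throughput across the units is -4, -2, -16, -14, -8, mean -8.8.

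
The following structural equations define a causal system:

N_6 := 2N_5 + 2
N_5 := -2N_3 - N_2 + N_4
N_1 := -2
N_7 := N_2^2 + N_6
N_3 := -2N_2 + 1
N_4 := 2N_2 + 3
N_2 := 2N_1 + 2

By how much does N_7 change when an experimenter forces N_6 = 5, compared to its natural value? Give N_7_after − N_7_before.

21

Intervening sets N_6 = 5 and removes its equation (N_6 := 2N_5 + 2).
N_2 = 2N_1 + 2  [with N_1=-2]  = -2
N_7 = N_2^2 + N_6  [with N_2=-2, N_6=5]  = 9
Without intervention: N_2 = 2N_1 + 2  [with N_1=-2]  = -2; N_3 = -2N_2 + 1  [with N_2=-2]  = 5; N_4 = 2N_2 + 3  [with N_2=-2]  = -1; N_5 = -2N_3 - N_2 + N_4  [with N_3=5, N_2=-2, N_4=-1]  = -9; N_6 = 2N_5 + 2  [with N_5=-9]  = -16; N_7 = N_2^2 + N_6  [with N_2=-2, N_6=-16]  = -12.
Change = 9 − (-12) = 21.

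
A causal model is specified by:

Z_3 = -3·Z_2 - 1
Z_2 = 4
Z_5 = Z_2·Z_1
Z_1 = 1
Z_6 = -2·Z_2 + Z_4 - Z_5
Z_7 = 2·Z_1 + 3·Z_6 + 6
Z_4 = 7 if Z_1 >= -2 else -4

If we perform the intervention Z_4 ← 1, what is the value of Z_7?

The intervention breaks the incoming arrows to Z_4: Z_4 = 7 if Z_1 >= -2 else -4 no longer applies, and Z_4 = 1.
Z_5 = Z_2·Z_1  [with Z_2=4, Z_1=1]  = 4
Z_6 = -2·Z_2 + Z_4 - Z_5  [with Z_2=4, Z_4=1, Z_5=4]  = -11
Z_7 = 2·Z_1 + 3·Z_6 + 6  [with Z_1=1, Z_6=-11]  = -25

-25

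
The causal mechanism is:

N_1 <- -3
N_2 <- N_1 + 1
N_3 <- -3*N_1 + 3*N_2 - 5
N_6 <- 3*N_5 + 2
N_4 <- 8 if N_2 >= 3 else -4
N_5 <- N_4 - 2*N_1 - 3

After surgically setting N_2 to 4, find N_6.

35

Under do(N_2=4), the mechanism N_2 <- N_1 + 1 is discarded; N_2 is fixed at 4.
N_4 = 8 if N_2 >= 3 else -4  [with N_2=4]  = 8
N_5 = N_4 - 2*N_1 - 3  [with N_4=8, N_1=-3]  = 11
N_6 = 3*N_5 + 2  [with N_5=11]  = 35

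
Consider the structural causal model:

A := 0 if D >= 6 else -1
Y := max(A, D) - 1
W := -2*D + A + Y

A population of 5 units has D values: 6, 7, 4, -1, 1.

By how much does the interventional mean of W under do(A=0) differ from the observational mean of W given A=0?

3.3

Every unit gets A=0 under the intervention. W values become -7, -8, -5, 1, -2; E[W|do(A=0)] = -4.2.
Observing A=0 restricts to units where A's equation naturally yields 0: D ∈ {6, 7}. In that subpopulation W = -7, -8, mean -7.5.
Difference = -4.2 − (-7.5) = 3.3.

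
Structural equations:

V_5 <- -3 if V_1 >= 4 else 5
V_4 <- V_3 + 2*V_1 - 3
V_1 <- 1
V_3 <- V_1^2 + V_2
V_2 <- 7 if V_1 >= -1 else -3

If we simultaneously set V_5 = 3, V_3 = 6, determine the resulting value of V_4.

5

Under do(V_5 = 3, V_3 = 6), each intervened variable's structural equation is replaced by its fixed value.
V_4 = V_3 + 2*V_1 - 3  [with V_3=6, V_1=1]  = 5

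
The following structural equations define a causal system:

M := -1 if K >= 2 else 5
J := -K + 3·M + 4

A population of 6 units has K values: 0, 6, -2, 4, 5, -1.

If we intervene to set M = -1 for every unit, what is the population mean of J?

-1

do(M=-1) breaks M's dependence on K. With M=-1 fixed, J across the units is 1, -5, 3, -3, -4, 2, mean -1.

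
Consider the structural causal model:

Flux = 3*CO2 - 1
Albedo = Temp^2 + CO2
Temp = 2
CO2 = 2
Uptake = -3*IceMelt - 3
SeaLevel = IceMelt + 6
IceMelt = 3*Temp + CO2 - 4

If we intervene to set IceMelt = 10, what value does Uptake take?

-33

The intervention breaks the incoming arrows to IceMelt: IceMelt = 3*Temp + CO2 - 4 no longer applies, and IceMelt = 10.
Uptake = -3*IceMelt - 3  [with IceMelt=10]  = -33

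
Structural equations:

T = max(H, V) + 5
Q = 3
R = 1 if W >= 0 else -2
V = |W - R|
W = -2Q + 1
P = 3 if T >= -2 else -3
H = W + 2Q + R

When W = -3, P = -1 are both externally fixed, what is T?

6

Under do(W = -3, P = -1), each intervened variable's structural equation is replaced by its fixed value.
R = 1 if W >= 0 else -2  [with W=-3]  = -2
V = |W - R|  [with W=-3, R=-2]  = 1
H = W + 2Q + R  [with W=-3, Q=3, R=-2]  = 1
T = max(H, V) + 5  [with H=1, V=1]  = 6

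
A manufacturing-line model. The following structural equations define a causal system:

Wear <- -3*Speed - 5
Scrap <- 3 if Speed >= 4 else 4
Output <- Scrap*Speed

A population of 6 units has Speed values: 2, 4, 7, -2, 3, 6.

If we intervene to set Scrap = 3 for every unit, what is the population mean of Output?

10

Every unit gets Scrap=3 under the intervention. Output values become 6, 12, 21, -6, 9, 18; E[Output|do(Scrap=3)] = 10.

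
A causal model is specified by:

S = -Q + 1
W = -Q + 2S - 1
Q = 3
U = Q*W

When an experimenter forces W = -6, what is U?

-18

The intervention breaks the incoming arrows to W: W = -Q + 2S - 1 no longer applies, and W = -6.
U = Q*W  [with Q=3, W=-6]  = -18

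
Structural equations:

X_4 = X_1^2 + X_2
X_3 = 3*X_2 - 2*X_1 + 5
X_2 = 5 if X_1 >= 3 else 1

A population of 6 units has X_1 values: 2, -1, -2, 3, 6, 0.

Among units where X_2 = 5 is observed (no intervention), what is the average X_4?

27.5

Observing X_2=5 restricts to units where X_2's equation naturally yields 5: X_1 ∈ {3, 6}. In that subpopulation X_4 = 14, 41, mean 27.5.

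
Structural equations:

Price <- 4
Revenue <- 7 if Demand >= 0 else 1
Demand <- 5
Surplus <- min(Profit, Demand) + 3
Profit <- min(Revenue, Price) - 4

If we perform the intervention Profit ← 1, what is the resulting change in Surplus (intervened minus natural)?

1

Intervening sets Profit = 1 and removes its equation (Profit <- min(Revenue, Price) - 4).
Surplus = min(Profit, Demand) + 3  [with Profit=1, Demand=5]  = 4
Without intervention: Revenue = 7 if Demand >= 0 else 1  [with Demand=5]  = 7; Profit = min(Revenue, Price) - 4  [with Revenue=7, Price=4]  = 0; Surplus = min(Profit, Demand) + 3  [with Profit=0, Demand=5]  = 3.
Change = 4 − 3 = 1.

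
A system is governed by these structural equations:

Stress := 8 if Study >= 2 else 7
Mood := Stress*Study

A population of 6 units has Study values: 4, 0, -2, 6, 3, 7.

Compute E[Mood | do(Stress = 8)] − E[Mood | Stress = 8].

-16

The intervention sets Stress=8 in all 6 units regardless of Study. Recomputing Mood per unit gives 32, 0, -16, 48, 24, 56; average 24.
Observing Stress=8 restricts to units where Stress's equation naturally yields 8: Study ∈ {4, 6, 3, 7}. In that subpopulation Mood = 32, 48, 24, 56, mean 40.
Difference = 24 − 40 = -16.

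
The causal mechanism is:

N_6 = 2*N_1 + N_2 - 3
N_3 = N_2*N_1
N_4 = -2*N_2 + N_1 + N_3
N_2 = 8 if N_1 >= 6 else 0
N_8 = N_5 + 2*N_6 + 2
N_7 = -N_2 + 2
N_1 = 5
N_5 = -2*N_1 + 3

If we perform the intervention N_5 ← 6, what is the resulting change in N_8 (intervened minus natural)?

13

do(N_5=6) replaces the equation N_5 = -2*N_1 + 3 with the constant N_5 = 6.
N_2 = 8 if N_1 >= 6 else 0  [with N_1=5]  = 0
N_6 = 2*N_1 + N_2 - 3  [with N_1=5, N_2=0]  = 7
N_8 = N_5 + 2*N_6 + 2  [with N_5=6, N_6=7]  = 22
Without intervention: N_2 = 8 if N_1 >= 6 else 0  [with N_1=5]  = 0; N_5 = -2*N_1 + 3  [with N_1=5]  = -7; N_6 = 2*N_1 + N_2 - 3  [with N_1=5, N_2=0]  = 7; N_8 = N_5 + 2*N_6 + 2  [with N_5=-7, N_6=7]  = 9.
Change = 22 − 9 = 13.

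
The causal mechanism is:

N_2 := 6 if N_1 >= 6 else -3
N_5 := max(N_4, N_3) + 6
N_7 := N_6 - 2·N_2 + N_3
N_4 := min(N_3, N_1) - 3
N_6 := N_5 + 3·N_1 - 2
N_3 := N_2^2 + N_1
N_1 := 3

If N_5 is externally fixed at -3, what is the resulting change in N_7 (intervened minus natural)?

-21

Under do(N_5=-3), the mechanism N_5 := max(N_4, N_3) + 6 is discarded; N_5 is fixed at -3.
N_2 = 6 if N_1 >= 6 else -3  [with N_1=3]  = -3
N_3 = N_2^2 + N_1  [with N_2=-3, N_1=3]  = 12
N_6 = N_5 + 3·N_1 - 2  [with N_5=-3, N_1=3]  = 4
N_7 = N_6 - 2·N_2 + N_3  [with N_6=4, N_2=-3, N_3=12]  = 22
Without intervention: N_2 = 6 if N_1 >= 6 else -3  [with N_1=3]  = -3; N_3 = N_2^2 + N_1  [with N_2=-3, N_1=3]  = 12; N_4 = min(N_3, N_1) - 3  [with N_3=12, N_1=3]  = 0; N_5 = max(N_4, N_3) + 6  [with N_4=0, N_3=12]  = 18; N_6 = N_5 + 3·N_1 - 2  [with N_5=18, N_1=3]  = 25; N_7 = N_6 - 2·N_2 + N_3  [with N_6=25, N_2=-3, N_3=12]  = 43.
Change = 22 − 43 = -21.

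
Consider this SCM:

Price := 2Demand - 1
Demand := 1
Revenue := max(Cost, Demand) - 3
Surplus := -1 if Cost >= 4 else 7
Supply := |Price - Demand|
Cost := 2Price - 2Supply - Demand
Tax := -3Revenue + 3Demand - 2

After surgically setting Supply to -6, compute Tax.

The intervention breaks the incoming arrows to Supply: Supply := |Price - Demand| no longer applies, and Supply = -6.
Price = 2Demand - 1  [with Demand=1]  = 1
Cost = 2Price - 2Supply - Demand  [with Price=1, Supply=-6, Demand=1]  = 13
Revenue = max(Cost, Demand) - 3  [with Cost=13, Demand=1]  = 10
Tax = -3Revenue + 3Demand - 2  [with Revenue=10, Demand=1]  = -29

-29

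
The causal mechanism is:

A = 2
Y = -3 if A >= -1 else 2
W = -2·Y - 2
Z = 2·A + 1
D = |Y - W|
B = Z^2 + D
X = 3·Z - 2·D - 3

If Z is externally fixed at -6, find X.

-35

The intervention breaks the incoming arrows to Z: Z = 2·A + 1 no longer applies, and Z = -6.
Y = -3 if A >= -1 else 2  [with A=2]  = -3
W = -2·Y - 2  [with Y=-3]  = 4
D = |Y - W|  [with Y=-3, W=4]  = 7
X = 3·Z - 2·D - 3  [with Z=-6, D=7]  = -35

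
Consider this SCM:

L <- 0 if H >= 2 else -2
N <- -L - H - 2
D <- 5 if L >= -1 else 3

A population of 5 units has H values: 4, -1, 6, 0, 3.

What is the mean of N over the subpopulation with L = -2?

Conditioning on L=-2 selects the 2 unit(s) with H ∈ {-1, 0}. Their N values: 1, 0. Mean = 0.5.

0.5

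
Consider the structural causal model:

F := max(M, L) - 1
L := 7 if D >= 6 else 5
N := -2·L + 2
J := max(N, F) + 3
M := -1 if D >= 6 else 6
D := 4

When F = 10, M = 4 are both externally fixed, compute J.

The joint intervention fixes F = 10, M = 4, removing each variable's own equation.
L = 7 if D >= 6 else 5  [with D=4]  = 5
N = -2·L + 2  [with L=5]  = -8
J = max(N, F) + 3  [with N=-8, F=10]  = 13

13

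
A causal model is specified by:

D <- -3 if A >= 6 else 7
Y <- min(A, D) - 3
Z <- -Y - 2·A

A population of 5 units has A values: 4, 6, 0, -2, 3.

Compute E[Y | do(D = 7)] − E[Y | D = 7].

Under do(D=7), D's equation is replaced by D=7 for every unit. Per-unit Y: 1, 3, -3, -5, 0. Mean = -0.8.
E[Y|D=7] averages over only the 4 units with D=7 (A = 4, 0, -2, 3): Y = 1, -3, -5, 0, mean -1.75.
Difference = -0.8 − (-1.75) = 0.95.

0.95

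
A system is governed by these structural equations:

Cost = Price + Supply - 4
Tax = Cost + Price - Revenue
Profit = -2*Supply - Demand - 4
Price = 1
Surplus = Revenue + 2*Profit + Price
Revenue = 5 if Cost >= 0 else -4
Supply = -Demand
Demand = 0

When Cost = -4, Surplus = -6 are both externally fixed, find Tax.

1

The joint intervention fixes Cost = -4, Surplus = -6, removing each variable's own equation.
Revenue = 5 if Cost >= 0 else -4  [with Cost=-4]  = -4
Tax = Cost + Price - Revenue  [with Cost=-4, Price=1, Revenue=-4]  = 1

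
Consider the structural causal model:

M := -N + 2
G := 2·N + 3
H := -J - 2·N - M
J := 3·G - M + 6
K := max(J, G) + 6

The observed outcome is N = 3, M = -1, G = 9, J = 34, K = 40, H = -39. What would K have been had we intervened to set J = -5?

Intervening sets J = -5 and removes its equation (J := 3·G - M + 6).
G = 2·N + 3  [with N=3]  = 9
K = max(J, G) + 6  [with J=-5, G=9]  = 15

15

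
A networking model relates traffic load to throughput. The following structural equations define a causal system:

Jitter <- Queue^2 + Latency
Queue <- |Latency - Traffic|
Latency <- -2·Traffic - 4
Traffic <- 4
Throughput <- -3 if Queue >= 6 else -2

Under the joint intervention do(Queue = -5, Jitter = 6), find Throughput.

Setting Queue = -5, Jitter = 6 by intervention discards those variables' equations.
Throughput = -3 if Queue >= 6 else -2  [with Queue=-5]  = -2

-2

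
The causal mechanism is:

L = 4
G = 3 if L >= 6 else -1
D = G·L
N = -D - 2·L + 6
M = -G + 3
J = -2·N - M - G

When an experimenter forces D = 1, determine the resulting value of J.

3

The intervention breaks the incoming arrows to D: D = G·L no longer applies, and D = 1.
G = 3 if L >= 6 else -1  [with L=4]  = -1
N = -D - 2·L + 6  [with D=1, L=4]  = -3
M = -G + 3  [with G=-1]  = 4
J = -2·N - M - G  [with N=-3, M=4, G=-1]  = 3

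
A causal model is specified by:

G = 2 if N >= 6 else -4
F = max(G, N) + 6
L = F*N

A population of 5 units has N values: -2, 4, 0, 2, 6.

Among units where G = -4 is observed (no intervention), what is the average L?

E[L|G=-4] averages over only the 4 units with G=-4 (N = -2, 4, 0, 2): L = -8, 40, 0, 16, mean 12.

12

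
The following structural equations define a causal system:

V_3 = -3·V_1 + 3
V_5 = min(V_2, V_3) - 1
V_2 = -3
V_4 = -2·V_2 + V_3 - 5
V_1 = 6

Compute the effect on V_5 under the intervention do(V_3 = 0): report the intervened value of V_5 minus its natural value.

12

do(V_3=0) replaces the equation V_3 = -3·V_1 + 3 with the constant V_3 = 0.
V_5 = min(V_2, V_3) - 1  [with V_2=-3, V_3=0]  = -4
Without intervention: V_3 = -3·V_1 + 3  [with V_1=6]  = -15; V_5 = min(V_2, V_3) - 1  [with V_2=-3, V_3=-15]  = -16.
Change = -4 − (-16) = 12.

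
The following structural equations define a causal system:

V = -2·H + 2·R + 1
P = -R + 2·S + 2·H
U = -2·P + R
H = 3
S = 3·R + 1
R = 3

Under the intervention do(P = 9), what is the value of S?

The intervention breaks the incoming arrows to P: P = -R + 2·S + 2·H no longer applies, and P = 9.
Since S is not a descendant of the intervened variable, it is unaffected.
S = 3·R + 1  [with R=3]  = 10

10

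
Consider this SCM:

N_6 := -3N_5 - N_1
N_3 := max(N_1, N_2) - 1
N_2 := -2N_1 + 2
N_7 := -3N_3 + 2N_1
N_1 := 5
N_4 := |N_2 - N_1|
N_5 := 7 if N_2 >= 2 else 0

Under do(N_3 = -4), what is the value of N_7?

22

The intervention breaks the incoming arrows to N_3: N_3 := max(N_1, N_2) - 1 no longer applies, and N_3 = -4.
N_7 = -3N_3 + 2N_1  [with N_3=-4, N_1=5]  = 22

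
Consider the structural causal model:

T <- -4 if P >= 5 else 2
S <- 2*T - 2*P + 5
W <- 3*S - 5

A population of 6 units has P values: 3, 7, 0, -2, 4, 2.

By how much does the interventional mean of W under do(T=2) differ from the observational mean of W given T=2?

-5.6

do(T=2) breaks T's dependence on P. With T=2 fixed, W across the units is 4, -20, 22, 34, -2, 10, mean 8.
E[W|T=2] averages over only the 5 units with T=2 (P = 3, 0, -2, 4, 2): W = 4, 22, 34, -2, 10, mean 13.6.
Difference = 8 − 13.6 = -5.6.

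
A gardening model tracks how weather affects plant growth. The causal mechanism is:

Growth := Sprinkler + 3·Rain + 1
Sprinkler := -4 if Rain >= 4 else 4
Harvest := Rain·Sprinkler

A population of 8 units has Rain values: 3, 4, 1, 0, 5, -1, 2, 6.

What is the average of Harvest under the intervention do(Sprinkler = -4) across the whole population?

-10

Every unit gets Sprinkler=-4 under the intervention. Harvest values become -12, -16, -4, 0, -20, 4, -8, -24; E[Harvest|do(Sprinkler=-4)] = -10.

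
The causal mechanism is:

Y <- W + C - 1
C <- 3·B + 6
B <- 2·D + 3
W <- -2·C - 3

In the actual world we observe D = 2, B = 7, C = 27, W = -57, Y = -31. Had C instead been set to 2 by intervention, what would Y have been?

do(C=2) replaces the equation C <- 3·B + 6 with the constant C = 2.
W = -2·C - 3  [with C=2]  = -7
Y = W + C - 1  [with W=-7, C=2]  = -6

-6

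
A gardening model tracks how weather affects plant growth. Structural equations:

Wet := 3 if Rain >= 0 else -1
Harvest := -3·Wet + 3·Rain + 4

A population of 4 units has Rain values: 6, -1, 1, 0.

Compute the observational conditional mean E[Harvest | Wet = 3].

E[Harvest|Wet=3] averages over only the 3 units with Wet=3 (Rain = 6, 1, 0): Harvest = 13, -2, -5, mean 2.

2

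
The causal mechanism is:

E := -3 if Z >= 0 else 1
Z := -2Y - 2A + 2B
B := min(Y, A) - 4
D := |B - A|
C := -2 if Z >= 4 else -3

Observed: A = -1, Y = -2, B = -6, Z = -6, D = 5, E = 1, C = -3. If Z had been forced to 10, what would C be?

-2

The intervention breaks the incoming arrows to Z: Z := -2Y - 2A + 2B no longer applies, and Z = 10.
C = -2 if Z >= 4 else -3  [with Z=10]  = -2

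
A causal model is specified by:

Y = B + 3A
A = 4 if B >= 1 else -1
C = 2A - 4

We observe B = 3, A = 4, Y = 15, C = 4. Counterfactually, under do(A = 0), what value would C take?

Under do(A=0), the mechanism A = 4 if B >= 1 else -1 is discarded; A is fixed at 0.
C = 2A - 4  [with A=0]  = -4

-4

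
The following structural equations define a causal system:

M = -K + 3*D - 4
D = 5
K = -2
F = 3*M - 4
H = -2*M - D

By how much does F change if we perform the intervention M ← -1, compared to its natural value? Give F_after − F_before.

-42

The intervention breaks the incoming arrows to M: M = -K + 3*D - 4 no longer applies, and M = -1.
F = 3*M - 4  [with M=-1]  = -7
Without intervention: M = -K + 3*D - 4  [with K=-2, D=5]  = 13; F = 3*M - 4  [with M=13]  = 35.
Change = -7 − 35 = -42.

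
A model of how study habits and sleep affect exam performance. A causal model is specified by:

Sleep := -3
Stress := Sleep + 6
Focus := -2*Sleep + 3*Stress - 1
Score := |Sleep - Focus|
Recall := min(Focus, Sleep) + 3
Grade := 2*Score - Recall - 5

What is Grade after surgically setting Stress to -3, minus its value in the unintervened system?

-31

Under do(Stress=-3), the mechanism Stress := Sleep + 6 is discarded; Stress is fixed at -3.
Focus = -2*Sleep + 3*Stress - 1  [with Sleep=-3, Stress=-3]  = -4
Score = |Sleep - Focus|  [with Sleep=-3, Focus=-4]  = 1
Recall = min(Focus, Sleep) + 3  [with Focus=-4, Sleep=-3]  = -1
Grade = 2*Score - Recall - 5  [with Score=1, Recall=-1]  = -2
Without intervention: Stress = Sleep + 6  [with Sleep=-3]  = 3; Focus = -2*Sleep + 3*Stress - 1  [with Sleep=-3, Stress=3]  = 14; Score = |Sleep - Focus|  [with Sleep=-3, Focus=14]  = 17; Recall = min(Focus, Sleep) + 3  [with Focus=14, Sleep=-3]  = 0; Grade = 2*Score - Recall - 5  [with Score=17, Recall=0]  = 29.
Change = -2 − 29 = -31.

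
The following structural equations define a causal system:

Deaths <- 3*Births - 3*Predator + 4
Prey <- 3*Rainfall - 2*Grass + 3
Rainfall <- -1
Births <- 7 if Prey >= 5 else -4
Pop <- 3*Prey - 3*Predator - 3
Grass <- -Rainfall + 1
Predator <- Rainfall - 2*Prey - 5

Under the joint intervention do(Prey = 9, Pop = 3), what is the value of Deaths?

Under do(Prey = 9, Pop = 3), each intervened variable's structural equation is replaced by its fixed value.
Predator = Rainfall - 2*Prey - 5  [with Rainfall=-1, Prey=9]  = -24
Births = 7 if Prey >= 5 else -4  [with Prey=9]  = 7
Deaths = 3*Births - 3*Predator + 4  [with Births=7, Predator=-24]  = 97

97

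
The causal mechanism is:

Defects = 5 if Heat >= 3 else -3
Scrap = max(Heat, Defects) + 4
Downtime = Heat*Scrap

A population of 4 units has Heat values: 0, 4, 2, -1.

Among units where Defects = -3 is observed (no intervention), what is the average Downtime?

Observing Defects=-3 restricts to units where Defects's equation naturally yields -3: Heat ∈ {0, 2, -1}. In that subpopulation Downtime = 0, 12, -3, mean 3.

3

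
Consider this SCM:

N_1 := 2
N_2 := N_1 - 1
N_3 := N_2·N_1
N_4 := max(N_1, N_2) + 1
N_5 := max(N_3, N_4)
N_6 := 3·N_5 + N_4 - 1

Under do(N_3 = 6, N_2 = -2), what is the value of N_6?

Setting N_3 = 6, N_2 = -2 by intervention discards those variables' equations.
N_4 = max(N_1, N_2) + 1  [with N_1=2, N_2=-2]  = 3
N_5 = max(N_3, N_4)  [with N_3=6, N_4=3]  = 6
N_6 = 3·N_5 + N_4 - 1  [with N_5=6, N_4=3]  = 20

20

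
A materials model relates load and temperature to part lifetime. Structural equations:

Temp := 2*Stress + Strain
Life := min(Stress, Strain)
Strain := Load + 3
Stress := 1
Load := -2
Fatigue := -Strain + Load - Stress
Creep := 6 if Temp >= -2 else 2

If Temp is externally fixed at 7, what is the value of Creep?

6

Intervening sets Temp = 7 and removes its equation (Temp := 2*Stress + Strain).
Creep = 6 if Temp >= -2 else 2  [with Temp=7]  = 6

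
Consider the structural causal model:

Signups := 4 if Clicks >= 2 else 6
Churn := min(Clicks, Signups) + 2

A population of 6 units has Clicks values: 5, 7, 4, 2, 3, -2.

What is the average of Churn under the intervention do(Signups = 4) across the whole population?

Under do(Signups=4), Signups's equation is replaced by Signups=4 for every unit. Per-unit Churn: 6, 6, 6, 4, 5, 0. Mean = 4.5.

4.5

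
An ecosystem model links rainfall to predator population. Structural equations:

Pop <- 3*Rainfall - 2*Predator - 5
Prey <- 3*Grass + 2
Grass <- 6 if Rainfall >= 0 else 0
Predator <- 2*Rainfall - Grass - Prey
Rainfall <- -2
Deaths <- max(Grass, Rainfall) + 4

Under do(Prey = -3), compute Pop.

The intervention breaks the incoming arrows to Prey: Prey <- 3*Grass + 2 no longer applies, and Prey = -3.
Grass = 6 if Rainfall >= 0 else 0  [with Rainfall=-2]  = 0
Predator = 2*Rainfall - Grass - Prey  [with Rainfall=-2, Grass=0, Prey=-3]  = -1
Pop = 3*Rainfall - 2*Predator - 5  [with Rainfall=-2, Predator=-1]  = -9

-9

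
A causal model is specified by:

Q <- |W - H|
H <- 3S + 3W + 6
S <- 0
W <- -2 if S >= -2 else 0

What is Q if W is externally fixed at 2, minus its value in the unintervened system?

8

Under do(W=2), the mechanism W <- -2 if S >= -2 else 0 is discarded; W is fixed at 2.
H = 3S + 3W + 6  [with S=0, W=2]  = 12
Q = |W - H|  [with W=2, H=12]  = 10
Without intervention: W = -2 if S >= -2 else 0  [with S=0]  = -2; H = 3S + 3W + 6  [with S=0, W=-2]  = 0; Q = |W - H|  [with W=-2, H=0]  = 2.
Change = 10 − 2 = 8.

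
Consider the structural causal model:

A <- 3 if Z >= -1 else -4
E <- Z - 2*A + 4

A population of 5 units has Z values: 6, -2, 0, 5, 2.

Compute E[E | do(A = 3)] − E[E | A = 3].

-1.05

Every unit gets A=3 under the intervention. E values become 4, -4, -2, 3, 0; E[E|do(A=3)] = 0.2.
Observing A=3 restricts to units where A's equation naturally yields 3: Z ∈ {6, 0, 5, 2}. In that subpopulation E = 4, -2, 3, 0, mean 1.25.
Difference = 0.2 − 1.25 = -1.05.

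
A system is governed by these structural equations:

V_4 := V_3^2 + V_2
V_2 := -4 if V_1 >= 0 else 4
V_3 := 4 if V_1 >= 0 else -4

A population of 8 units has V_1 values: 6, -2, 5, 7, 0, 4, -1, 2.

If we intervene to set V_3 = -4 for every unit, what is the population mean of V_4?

The intervention sets V_3=-4 in all 8 units regardless of V_1. Recomputing V_4 per unit gives 12, 20, 12, 12, 12, 12, 20, 12; average 14.

14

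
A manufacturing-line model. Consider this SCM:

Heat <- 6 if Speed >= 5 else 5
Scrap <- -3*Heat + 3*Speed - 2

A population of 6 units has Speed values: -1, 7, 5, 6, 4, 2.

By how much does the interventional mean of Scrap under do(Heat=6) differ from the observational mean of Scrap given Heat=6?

do(Heat=6) breaks Heat's dependence on Speed. With Heat=6 fixed, Scrap across the units is -23, 1, -5, -2, -8, -14, mean -8.5.
Observing Heat=6 restricts to units where Heat's equation naturally yields 6: Speed ∈ {7, 5, 6}. In that subpopulation Scrap = 1, -5, -2, mean -2.
Difference = -8.5 − (-2) = -6.5.

-6.5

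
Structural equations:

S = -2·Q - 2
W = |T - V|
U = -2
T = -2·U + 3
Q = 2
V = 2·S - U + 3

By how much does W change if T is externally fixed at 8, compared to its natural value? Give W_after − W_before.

The intervention breaks the incoming arrows to T: T = -2·U + 3 no longer applies, and T = 8.
S = -2·Q - 2  [with Q=2]  = -6
V = 2·S - U + 3  [with S=-6, U=-2]  = -7
W = |T - V|  [with T=8, V=-7]  = 15
Without intervention: S = -2·Q - 2  [with Q=2]  = -6; V = 2·S - U + 3  [with S=-6, U=-2]  = -7; T = -2·U + 3  [with U=-2]  = 7; W = |T - V|  [with T=7, V=-7]  = 14.
Change = 15 − 14 = 1.

1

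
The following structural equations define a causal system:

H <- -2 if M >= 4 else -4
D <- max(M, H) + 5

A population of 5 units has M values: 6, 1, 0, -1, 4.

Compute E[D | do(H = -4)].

7

do(H=-4) breaks H's dependence on M. With H=-4 fixed, D across the units is 11, 6, 5, 4, 9, mean 7.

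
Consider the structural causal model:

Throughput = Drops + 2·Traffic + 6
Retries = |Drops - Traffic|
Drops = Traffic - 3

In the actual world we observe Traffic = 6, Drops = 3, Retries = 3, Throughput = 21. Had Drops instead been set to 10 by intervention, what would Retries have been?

The intervention breaks the incoming arrows to Drops: Drops = Traffic - 3 no longer applies, and Drops = 10.
Retries = |Drops - Traffic|  [with Drops=10, Traffic=6]  = 4

4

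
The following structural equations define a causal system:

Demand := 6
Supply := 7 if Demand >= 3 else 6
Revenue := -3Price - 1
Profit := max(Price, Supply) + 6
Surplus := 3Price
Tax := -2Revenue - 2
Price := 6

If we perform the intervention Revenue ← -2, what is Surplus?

The intervention breaks the incoming arrows to Revenue: Revenue := -3Price - 1 no longer applies, and Revenue = -2.
No directed path runs from Revenue to Surplus, so Surplus keeps its natural value.
Surplus = 3Price  [with Price=6]  = 18

18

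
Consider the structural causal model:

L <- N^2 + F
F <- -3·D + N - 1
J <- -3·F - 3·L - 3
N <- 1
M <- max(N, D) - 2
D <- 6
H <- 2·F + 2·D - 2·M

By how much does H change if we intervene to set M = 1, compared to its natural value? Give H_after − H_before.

The intervention breaks the incoming arrows to M: M <- max(N, D) - 2 no longer applies, and M = 1.
F = -3·D + N - 1  [with D=6, N=1]  = -18
H = 2·F + 2·D - 2·M  [with F=-18, D=6, M=1]  = -26
Without intervention: M = max(N, D) - 2  [with N=1, D=6]  = 4; F = -3·D + N - 1  [with D=6, N=1]  = -18; H = 2·F + 2·D - 2·M  [with F=-18, D=6, M=4]  = -32.
Change = -26 − (-32) = 6.

6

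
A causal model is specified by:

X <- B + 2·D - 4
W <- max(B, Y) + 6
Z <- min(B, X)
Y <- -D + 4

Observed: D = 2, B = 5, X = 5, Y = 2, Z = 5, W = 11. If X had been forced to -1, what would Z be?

do(X=-1) replaces the equation X <- B + 2·D - 4 with the constant X = -1.
Z = min(B, X)  [with B=5, X=-1]  = -1

-1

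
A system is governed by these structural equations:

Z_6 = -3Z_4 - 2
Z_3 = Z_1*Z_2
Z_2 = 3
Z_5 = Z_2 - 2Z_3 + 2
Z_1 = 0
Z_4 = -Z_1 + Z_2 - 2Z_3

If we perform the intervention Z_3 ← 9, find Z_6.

43

The intervention breaks the incoming arrows to Z_3: Z_3 = Z_1*Z_2 no longer applies, and Z_3 = 9.
Z_4 = -Z_1 + Z_2 - 2Z_3  [with Z_1=0, Z_2=3, Z_3=9]  = -15
Z_6 = -3Z_4 - 2  [with Z_4=-15]  = 43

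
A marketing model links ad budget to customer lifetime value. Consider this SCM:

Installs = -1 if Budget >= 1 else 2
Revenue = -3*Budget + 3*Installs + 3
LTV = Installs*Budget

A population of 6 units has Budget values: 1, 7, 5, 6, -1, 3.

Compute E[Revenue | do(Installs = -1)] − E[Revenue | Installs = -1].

2.7

The intervention sets Installs=-1 in all 6 units regardless of Budget. Recomputing Revenue per unit gives -3, -21, -15, -18, 3, -9; average -10.5.
E[Revenue|Installs=-1] averages over only the 5 units with Installs=-1 (Budget = 1, 7, 5, 6, 3): Revenue = -3, -21, -15, -18, -9, mean -13.2.
Difference = -10.5 − (-13.2) = 2.7.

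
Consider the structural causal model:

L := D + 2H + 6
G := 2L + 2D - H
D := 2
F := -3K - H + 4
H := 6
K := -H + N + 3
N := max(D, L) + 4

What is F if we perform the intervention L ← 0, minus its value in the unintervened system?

The intervention breaks the incoming arrows to L: L := D + 2H + 6 no longer applies, and L = 0.
N = max(D, L) + 4  [with D=2, L=0]  = 6
K = -H + N + 3  [with H=6, N=6]  = 3
F = -3K - H + 4  [with K=3, H=6]  = -11
Without intervention: L = D + 2H + 6  [with D=2, H=6]  = 20; N = max(D, L) + 4  [with D=2, L=20]  = 24; K = -H + N + 3  [with H=6, N=24]  = 21; F = -3K - H + 4  [with K=21, H=6]  = -65.
Change = -11 − (-65) = 54.

54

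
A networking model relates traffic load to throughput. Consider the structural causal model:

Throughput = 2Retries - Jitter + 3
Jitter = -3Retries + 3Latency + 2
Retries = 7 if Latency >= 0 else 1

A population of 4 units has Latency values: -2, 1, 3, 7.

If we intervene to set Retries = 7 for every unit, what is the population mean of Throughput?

29.25

do(Retries=7) breaks Retries's dependence on Latency. With Retries=7 fixed, Throughput across the units is 42, 33, 27, 15, mean 29.25.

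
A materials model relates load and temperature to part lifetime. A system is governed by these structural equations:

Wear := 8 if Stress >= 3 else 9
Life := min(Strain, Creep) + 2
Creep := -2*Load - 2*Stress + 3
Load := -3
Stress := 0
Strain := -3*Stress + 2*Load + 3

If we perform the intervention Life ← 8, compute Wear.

do(Life=8) replaces the equation Life := min(Strain, Creep) + 2 with the constant Life = 8.
Since Wear is not a descendant of the intervened variable, it is unaffected.
Wear = 8 if Stress >= 3 else 9  [with Stress=0]  = 9

9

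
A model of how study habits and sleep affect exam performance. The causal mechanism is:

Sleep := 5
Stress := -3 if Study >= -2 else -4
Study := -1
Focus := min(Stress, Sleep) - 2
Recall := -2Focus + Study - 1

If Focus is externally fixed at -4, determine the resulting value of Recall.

6

Intervening sets Focus = -4 and removes its equation (Focus := min(Stress, Sleep) - 2).
Recall = -2Focus + Study - 1  [with Focus=-4, Study=-1]  = 6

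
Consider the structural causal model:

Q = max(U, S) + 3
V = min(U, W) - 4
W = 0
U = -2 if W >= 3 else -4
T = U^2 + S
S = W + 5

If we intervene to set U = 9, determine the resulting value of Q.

12

Under do(U=9), the mechanism U = -2 if W >= 3 else -4 is discarded; U is fixed at 9.
S = W + 5  [with W=0]  = 5
Q = max(U, S) + 3  [with U=9, S=5]  = 12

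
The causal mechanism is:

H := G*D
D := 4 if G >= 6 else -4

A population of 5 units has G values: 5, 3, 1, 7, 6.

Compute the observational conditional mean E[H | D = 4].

26

Conditioning on D=4 selects the 2 unit(s) with G ∈ {7, 6}. Their H values: 28, 24. Mean = 26.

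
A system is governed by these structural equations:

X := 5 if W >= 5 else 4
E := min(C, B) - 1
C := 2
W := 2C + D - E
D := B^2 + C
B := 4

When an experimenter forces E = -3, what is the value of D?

Under do(E=-3), the mechanism E := min(C, B) - 1 is discarded; E is fixed at -3.
Since D is not a descendant of the intervened variable, it is unaffected.
D = B^2 + C  [with B=4, C=2]  = 18

18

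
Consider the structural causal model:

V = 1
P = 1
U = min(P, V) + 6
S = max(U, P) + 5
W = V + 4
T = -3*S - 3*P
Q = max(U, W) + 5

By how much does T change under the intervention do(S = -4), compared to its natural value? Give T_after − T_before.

Under do(S=-4), the mechanism S = max(U, P) + 5 is discarded; S is fixed at -4.
T = -3*S - 3*P  [with S=-4, P=1]  = 9
Without intervention: U = min(P, V) + 6  [with P=1, V=1]  = 7; S = max(U, P) + 5  [with U=7, P=1]  = 12; T = -3*S - 3*P  [with S=12, P=1]  = -39.
Change = 9 − (-39) = 48.

48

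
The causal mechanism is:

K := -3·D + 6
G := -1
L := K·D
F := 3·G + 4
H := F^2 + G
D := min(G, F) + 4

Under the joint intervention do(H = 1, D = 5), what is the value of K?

Setting H = 1, D = 5 by intervention discards those variables' equations.
K = -3·D + 6  [with D=5]  = -9

-9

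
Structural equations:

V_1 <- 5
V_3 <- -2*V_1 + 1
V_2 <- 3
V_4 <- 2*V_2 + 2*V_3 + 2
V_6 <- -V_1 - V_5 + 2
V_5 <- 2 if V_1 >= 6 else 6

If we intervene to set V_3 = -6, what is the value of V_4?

The intervention breaks the incoming arrows to V_3: V_3 <- -2*V_1 + 1 no longer applies, and V_3 = -6.
V_4 = 2*V_2 + 2*V_3 + 2  [with V_2=3, V_3=-6]  = -4

-4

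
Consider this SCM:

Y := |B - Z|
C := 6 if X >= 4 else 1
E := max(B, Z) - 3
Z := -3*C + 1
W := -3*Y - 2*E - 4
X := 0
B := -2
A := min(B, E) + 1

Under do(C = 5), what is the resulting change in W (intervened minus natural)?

-36

The intervention breaks the incoming arrows to C: C := 6 if X >= 4 else 1 no longer applies, and C = 5.
Z = -3*C + 1  [with C=5]  = -14
E = max(B, Z) - 3  [with B=-2, Z=-14]  = -5
Y = |B - Z|  [with B=-2, Z=-14]  = 12
W = -3*Y - 2*E - 4  [with Y=12, E=-5]  = -30
Without intervention: C = 6 if X >= 4 else 1  [with X=0]  = 1; Z = -3*C + 1  [with C=1]  = -2; E = max(B, Z) - 3  [with B=-2, Z=-2]  = -5; Y = |B - Z|  [with B=-2, Z=-2]  = 0; W = -3*Y - 2*E - 4  [with Y=0, E=-5]  = 6.
Change = -30 − 6 = -36.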